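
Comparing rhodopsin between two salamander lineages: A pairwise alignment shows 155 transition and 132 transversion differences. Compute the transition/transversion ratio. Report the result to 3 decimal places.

1.174

R = 155/132 = 1.174242… ≈ 1.174 (to 3 d.p.).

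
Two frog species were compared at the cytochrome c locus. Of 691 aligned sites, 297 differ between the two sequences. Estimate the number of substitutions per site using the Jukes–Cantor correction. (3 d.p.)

p = 297/691 ≈ 0.429812.
d = −(3/4) ln(1 − 4p/3) = −0.75 ln(1 − 0.573083) = −0.75 ln(0.426917)
  = −0.75 × (-0.851166) = 0.638375 substitutions/site.

0.638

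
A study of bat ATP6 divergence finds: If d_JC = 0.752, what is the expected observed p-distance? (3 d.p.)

p = (3/4)(1 − e^(−4d/3)) = 0.75 × (1 − e^(-1.002667)) = 0.75 × (1 − 0.366900) = 0.474825.

0.475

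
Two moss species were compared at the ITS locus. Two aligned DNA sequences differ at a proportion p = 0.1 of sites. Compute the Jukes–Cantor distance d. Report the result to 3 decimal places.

d = −(3/4) ln(1 − 4p/3) = −0.75 ln(1 − 0.133333) = −0.75 ln(0.866667)
  = −0.75 × (-0.143100) = 0.107325 substitutions/site.

0.107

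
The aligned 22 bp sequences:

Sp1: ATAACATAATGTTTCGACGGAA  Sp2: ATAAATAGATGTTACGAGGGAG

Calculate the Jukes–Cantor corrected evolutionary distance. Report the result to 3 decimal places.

The sequences differ at 7 of 22 sites (5, 6, 7, 8, 14, 18, 22), so p = 7/22 ≈ 0.318182.
d = −(3/4) ln(1 − 4p/3) = −0.75 ln(1 − 0.424243) = −0.75 ln(0.575757)
  = −0.75 × (-0.552070) = 0.414053 substitutions/site.

0.414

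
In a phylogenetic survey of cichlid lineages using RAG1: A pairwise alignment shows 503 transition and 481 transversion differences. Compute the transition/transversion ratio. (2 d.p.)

1.05

R = 503/481 = 1.045738… ≈ 1.05 (to 2 d.p.).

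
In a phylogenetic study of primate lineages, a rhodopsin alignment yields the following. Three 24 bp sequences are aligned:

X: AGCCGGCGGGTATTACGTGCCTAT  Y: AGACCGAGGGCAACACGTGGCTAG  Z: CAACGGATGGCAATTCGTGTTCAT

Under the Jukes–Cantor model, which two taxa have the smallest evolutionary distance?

X and Y

X–Y: 8/24 differ, p = 0.333, d = 0.441.
X–Z: 11/24 differ, p = 0.458, d = 0.708.
Y–Z: 10/24 differ, p = 0.417, d = 0.608.
The smallest distance is between X and Y.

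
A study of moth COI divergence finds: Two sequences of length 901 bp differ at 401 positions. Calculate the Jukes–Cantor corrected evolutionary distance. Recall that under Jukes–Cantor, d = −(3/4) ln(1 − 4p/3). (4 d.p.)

p = 401/901 ≈ 0.445061.
d = −(3/4) ln(1 − 4p/3) = −0.75 ln(1 − 0.593415) = −0.75 ln(0.406585)
  = −0.75 × (-0.899962) = 0.674972 substitutions/site.

0.6750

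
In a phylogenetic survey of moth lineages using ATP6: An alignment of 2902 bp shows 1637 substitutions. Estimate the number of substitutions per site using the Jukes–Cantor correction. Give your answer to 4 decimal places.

1.0461

p = 1637/2902 ≈ 0.564094.
d = −(3/4) ln(1 − 4p/3) = −0.75 ln(1 − 0.752125) = −0.75 ln(0.247875)
  = −0.75 × (-1.394831) = 1.046123 substitutions/site.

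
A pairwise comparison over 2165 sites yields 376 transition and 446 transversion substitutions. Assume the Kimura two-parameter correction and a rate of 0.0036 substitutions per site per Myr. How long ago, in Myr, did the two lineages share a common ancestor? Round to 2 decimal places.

74.41

P = 376/2165 ≈ 0.173672 and Q = 446/2165 ≈ 0.206005.
Under the Kimura two-parameter model, d = −½ ln(1 − 2P − Q) − ¼ ln(1 − 2Q).
1 − 2P − Q = 0.446651, giving −½ ln(0.446651) = 0.402989.
1 − 2Q = 0.58799, giving −¼ ln(0.58799) = 0.132761.
d = 0.402989 + 0.132761 = 0.535750.
Under a molecular clock d = 2μt, so t = d/(2μ) = 0.535750 / (2 × 0.0036) = 74.41 Myr.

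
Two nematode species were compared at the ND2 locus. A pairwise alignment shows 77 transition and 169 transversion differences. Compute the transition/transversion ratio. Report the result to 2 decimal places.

R = 77/169 = 0.455621… ≈ 0.46 (to 2 d.p.).

0.46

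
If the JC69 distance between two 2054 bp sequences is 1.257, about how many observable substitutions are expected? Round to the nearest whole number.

Invert JC69: p = (3/4)(1 − e^(−4d/3)) = 0.75 × (1 − e^(-1.676)) = 0.75 × (1 − 0.187121) = 0.609659.
Expected differing sites = pL ≈ 0.609659 × 2054 = 1252.239586 ≈ 1252.

1252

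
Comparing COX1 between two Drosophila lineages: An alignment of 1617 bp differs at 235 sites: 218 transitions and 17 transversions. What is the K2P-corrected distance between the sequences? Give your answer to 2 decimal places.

P = 218/1617 ≈ 0.134818 and Q = 17/1617 ≈ 0.010513.
Under the Kimura two-parameter model, d = −½ ln(1 − 2P − Q) − ¼ ln(1 − 2Q).
1 − 2P − Q = 0.719851, giving −½ ln(0.719851) = 0.164356.
1 − 2Q = 0.978974, giving −¼ ln(0.978974) = 0.005313.
d = 0.164356 + 0.005313 = 0.169669.

0.17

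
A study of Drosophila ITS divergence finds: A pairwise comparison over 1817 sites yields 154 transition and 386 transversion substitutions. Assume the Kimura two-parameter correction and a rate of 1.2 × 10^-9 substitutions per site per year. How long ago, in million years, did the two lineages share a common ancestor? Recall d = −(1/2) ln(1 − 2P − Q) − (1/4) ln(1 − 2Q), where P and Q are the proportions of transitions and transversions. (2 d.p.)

157.87

P = 154/1817 ≈ 0.084755 and Q = 386/1817 ≈ 0.212438.
Under the Kimura two-parameter model, d = −½ ln(1 − 2P − Q) − ¼ ln(1 − 2Q).
1 − 2P − Q = 0.618052, giving −½ ln(0.618052) = 0.240591.
1 − 2Q = 0.575124, giving −¼ ln(0.575124) = 0.138292.
d = 0.240591 + 0.138292 = 0.378883.
Under a molecular clock d = 2μt, so t = d/(2μ) = 0.378883 / (2 × 1.2 × 10^-9) = 157.87 million years.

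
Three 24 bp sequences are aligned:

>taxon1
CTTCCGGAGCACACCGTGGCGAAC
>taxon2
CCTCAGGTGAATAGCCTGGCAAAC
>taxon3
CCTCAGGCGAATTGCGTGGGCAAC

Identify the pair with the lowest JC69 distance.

taxon1–taxon2: 8/24 differ, p = 0.333, d = 0.441.
taxon1–taxon3: 9/24 differ, p = 0.375, d = 0.520.
taxon2–taxon3: 5/24 differ, p = 0.208, d = 0.244.
The smallest distance is between taxon2 and taxon3.

taxon2 and taxon3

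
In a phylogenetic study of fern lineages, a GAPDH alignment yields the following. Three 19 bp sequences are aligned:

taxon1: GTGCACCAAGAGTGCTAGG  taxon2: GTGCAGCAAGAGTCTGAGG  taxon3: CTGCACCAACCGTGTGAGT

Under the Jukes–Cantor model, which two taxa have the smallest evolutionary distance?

taxon1–taxon2: 4/19 differ, p = 0.211, d = 0.247.
taxon1–taxon3: 6/19 differ, p = 0.316, d = 0.410.
taxon2–taxon3: 6/19 differ, p = 0.316, d = 0.410.
The smallest distance is between taxon1 and taxon2.

taxon1 and taxon2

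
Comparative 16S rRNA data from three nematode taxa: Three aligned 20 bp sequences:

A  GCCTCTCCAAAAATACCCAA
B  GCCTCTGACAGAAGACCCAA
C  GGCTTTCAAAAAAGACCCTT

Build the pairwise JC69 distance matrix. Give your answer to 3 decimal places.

A–B: 5/20 sites differ → p = 0.25, d = −0.75 ln(1 − 0.333333) = 0.304098 ≈ 0.304.
A–C: 6/20 sites differ → p = 0.3, d = −0.75 ln(1 − 0.4) = 0.383119 ≈ 0.383.
B–C: 7/20 sites differ → p = 0.35, d = −0.75 ln(1 − 0.466667) = 0.471457 ≈ 0.471.

d(A,B) = 0.304, d(A,C) = 0.383, d(B,C) = 0.471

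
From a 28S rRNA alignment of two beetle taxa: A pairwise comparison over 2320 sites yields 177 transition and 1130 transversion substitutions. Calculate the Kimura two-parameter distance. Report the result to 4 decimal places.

1.4241

P = 177/2320 ≈ 0.076293 and Q = 1130/2320 ≈ 0.487069.
Under the Kimura two-parameter model, d = −½ ln(1 − 2P − Q) − ¼ ln(1 − 2Q).
1 − 2P − Q = 0.360345, giving −½ ln(0.360345) = 0.510347.
1 − 2Q = 0.025862, giving −¼ ln(0.025862) = 0.913745.
d = 0.510347 + 0.913745 = 1.424092.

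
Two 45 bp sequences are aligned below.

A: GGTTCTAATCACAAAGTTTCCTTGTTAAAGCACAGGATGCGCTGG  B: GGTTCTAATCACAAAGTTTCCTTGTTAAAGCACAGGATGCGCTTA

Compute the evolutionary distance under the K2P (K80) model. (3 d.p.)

Of 45 sites, 1 differences are transitions and 1 are transversions, so P = 1/45 ≈ 0.022222 and Q = 1/45 ≈ 0.022222.
Under the Kimura two-parameter model, d = −½ ln(1 − 2P − Q) − ¼ ln(1 − 2Q).
1 − 2P − Q = 0.933334, giving −½ ln(0.933334) = 0.034496.
1 − 2Q = 0.955556, giving −¼ ln(0.955556) = 0.011365.
d = 0.034496 + 0.011365 = 0.045861.

0.046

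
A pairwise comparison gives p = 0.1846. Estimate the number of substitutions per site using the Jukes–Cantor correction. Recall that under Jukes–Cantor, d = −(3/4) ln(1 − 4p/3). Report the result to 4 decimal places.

0.2119

d = −(3/4) ln(1 − 4p/3) = −0.75 ln(1 − 0.246133) = −0.75 ln(0.753867)
  = −0.75 × (-0.282539) = 0.211904 substitutions/site.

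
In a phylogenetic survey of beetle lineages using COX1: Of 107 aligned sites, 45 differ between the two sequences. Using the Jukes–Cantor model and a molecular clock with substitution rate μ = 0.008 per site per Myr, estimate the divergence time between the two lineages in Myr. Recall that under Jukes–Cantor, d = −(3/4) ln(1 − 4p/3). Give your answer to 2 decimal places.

p = 45/107 ≈ 0.420561.
d = −(3/4) ln(1 − 4p/3) = −0.75 ln(1 − 0.560748) = −0.75 ln(0.439252)
  = −0.75 × (-0.822682) = 0.617012 substitutions/site.
Under a molecular clock d = 2μt, so t = d/(2μ) = 0.617012 / (2 × 0.008) = 38.56 Myr.

38.56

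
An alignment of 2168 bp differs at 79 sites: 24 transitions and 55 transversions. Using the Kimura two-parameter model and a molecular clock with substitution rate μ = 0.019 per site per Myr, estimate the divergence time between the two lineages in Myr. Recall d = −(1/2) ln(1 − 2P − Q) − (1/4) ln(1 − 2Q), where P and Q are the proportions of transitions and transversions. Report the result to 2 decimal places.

0.98

P = 24/2168 ≈ 0.01107 and Q = 55/2168 ≈ 0.025369.
Under the Kimura two-parameter model, d = −½ ln(1 − 2P − Q) − ¼ ln(1 − 2Q).
1 − 2P − Q = 0.952491, giving −½ ln(0.952491) = 0.024337.
1 − 2Q = 0.949262, giving −¼ ln(0.949262) = 0.013018.
d = 0.024337 + 0.013018 = 0.037355.
Under a molecular clock d = 2μt, so t = d/(2μ) = 0.037355 / (2 × 0.019) = 0.98 Myr.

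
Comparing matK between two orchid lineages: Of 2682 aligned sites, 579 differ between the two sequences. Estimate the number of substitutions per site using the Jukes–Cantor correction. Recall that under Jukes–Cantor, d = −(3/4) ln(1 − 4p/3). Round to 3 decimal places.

p = 579/2682 ≈ 0.215884.
d = −(3/4) ln(1 − 4p/3) = −0.75 ln(1 − 0.287845) = −0.75 ln(0.712155)
  = −0.75 × (-0.339460) = 0.254595 substitutions/site.

0.255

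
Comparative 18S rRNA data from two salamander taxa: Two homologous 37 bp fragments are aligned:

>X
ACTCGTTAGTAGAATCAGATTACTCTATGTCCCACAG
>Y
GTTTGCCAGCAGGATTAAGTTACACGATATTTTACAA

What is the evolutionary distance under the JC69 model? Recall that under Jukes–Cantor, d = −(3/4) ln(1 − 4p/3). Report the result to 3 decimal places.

0.711

The sequences differ at 17 of 37 sites, so p = 17/37 ≈ 0.459459.
d = −(3/4) ln(1 − 4p/3) = −0.75 ln(1 − 0.612612) = −0.75 ln(0.387388)
  = −0.75 × (-0.948329) = 0.711247 substitutions/site.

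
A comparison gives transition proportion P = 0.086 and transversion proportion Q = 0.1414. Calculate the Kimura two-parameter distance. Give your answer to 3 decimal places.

0.271

Under the Kimura two-parameter model, d = −½ ln(1 − 2P − Q) − ¼ ln(1 − 2Q).
1 − 2P − Q = 0.6866, giving −½ ln(0.6866) = 0.188002.
1 − 2Q = 0.7172, giving −¼ ln(0.7172) = 0.083100.
d = 0.188002 + 0.083100 = 0.271102.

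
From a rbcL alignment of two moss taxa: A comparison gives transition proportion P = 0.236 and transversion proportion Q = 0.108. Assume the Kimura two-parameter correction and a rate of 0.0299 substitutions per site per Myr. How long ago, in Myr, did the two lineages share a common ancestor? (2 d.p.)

8.27

Under the Kimura two-parameter model, d = −½ ln(1 − 2P − Q) − ¼ ln(1 − 2Q).
1 − 2P − Q = 0.42, giving −½ ln(0.42) = 0.433750.
1 − 2Q = 0.784, giving −¼ ln(0.784) = 0.060837.
d = 0.433750 + 0.060837 = 0.494587.
Under a molecular clock d = 2μt, so t = d/(2μ) = 0.494587 / (2 × 0.0299) = 8.27 Myr.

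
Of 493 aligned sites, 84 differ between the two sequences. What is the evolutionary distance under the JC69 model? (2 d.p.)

p = 84/493 ≈ 0.170385.
d = −(3/4) ln(1 − 4p/3) = −0.75 ln(1 − 0.22718) = −0.75 ln(0.77282)
  = −0.75 × (-0.257709) = 0.193282 substitutions/site.

0.19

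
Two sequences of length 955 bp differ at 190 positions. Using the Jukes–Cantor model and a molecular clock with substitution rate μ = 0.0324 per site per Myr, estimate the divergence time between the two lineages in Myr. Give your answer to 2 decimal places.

3.57

p = 190/955 ≈ 0.198953.
d = −(3/4) ln(1 − 4p/3) = −0.75 ln(1 − 0.265271) = −0.75 ln(0.734729)
  = −0.75 × (-0.308254) = 0.231191 substitutions/site.
Under a molecular clock d = 2μt, so t = d/(2μ) = 0.231191 / (2 × 0.0324) = 3.57 Myr.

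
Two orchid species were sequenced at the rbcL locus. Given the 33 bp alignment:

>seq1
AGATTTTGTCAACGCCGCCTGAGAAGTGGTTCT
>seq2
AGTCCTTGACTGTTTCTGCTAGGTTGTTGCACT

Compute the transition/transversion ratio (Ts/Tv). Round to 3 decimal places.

Transitions are A↔G and C↔T; transversions are all other mismatches.
Transitions: 8. Transversions: 10.
R = 8/10 = 0.800.

0.800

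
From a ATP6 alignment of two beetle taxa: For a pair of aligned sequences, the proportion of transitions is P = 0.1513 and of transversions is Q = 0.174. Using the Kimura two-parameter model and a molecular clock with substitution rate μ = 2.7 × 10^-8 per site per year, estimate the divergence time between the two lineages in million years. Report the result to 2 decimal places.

Under the Kimura two-parameter model, d = −½ ln(1 − 2P − Q) − ¼ ln(1 − 2Q).
1 − 2P − Q = 0.5234, giving −½ ln(0.5234) = 0.323705.
1 − 2Q = 0.652, giving −¼ ln(0.652) = 0.106928.
d = 0.323705 + 0.106928 = 0.430633.
Under a molecular clock d = 2μt, so t = d/(2μ) = 0.430633 / (2 × 2.7 × 10^-8) = 7.97 million years.

7.97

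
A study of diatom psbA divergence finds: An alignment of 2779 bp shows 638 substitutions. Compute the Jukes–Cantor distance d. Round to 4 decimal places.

0.2741

p = 638/2779 ≈ 0.229579.
d = −(3/4) ln(1 − 4p/3) = −0.75 ln(1 − 0.306105) = −0.75 ln(0.693895)
  = −0.75 × (-0.365435) = 0.274076 substitutions/site.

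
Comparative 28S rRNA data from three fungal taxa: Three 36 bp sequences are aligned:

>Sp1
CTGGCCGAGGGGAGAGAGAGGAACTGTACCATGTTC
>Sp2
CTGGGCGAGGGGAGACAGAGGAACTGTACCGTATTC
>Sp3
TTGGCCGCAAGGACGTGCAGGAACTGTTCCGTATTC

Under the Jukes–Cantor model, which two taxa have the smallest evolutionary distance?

Sp1–Sp2: 4/36 differ, p = 0.111, d = 0.120.
Sp1–Sp3: 12/36 differ, p = 0.333, d = 0.441.
Sp2–Sp3: 11/36 differ, p = 0.306, d = 0.392.
The smallest distance is between Sp1 and Sp2.

Sp1 and Sp2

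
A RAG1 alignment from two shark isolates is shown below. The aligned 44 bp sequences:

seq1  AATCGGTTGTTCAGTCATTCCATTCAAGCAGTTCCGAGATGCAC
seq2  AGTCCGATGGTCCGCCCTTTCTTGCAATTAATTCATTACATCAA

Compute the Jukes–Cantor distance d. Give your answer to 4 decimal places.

The sequences differ at 21 of 44 sites, so p = 21/44 ≈ 0.477273.
d = −(3/4) ln(1 − 4p/3) = −0.75 ln(1 − 0.636364) = −0.75 ln(0.363636)
  = −0.75 × (-1.011602) = 0.758702 substitutions/site.

0.7587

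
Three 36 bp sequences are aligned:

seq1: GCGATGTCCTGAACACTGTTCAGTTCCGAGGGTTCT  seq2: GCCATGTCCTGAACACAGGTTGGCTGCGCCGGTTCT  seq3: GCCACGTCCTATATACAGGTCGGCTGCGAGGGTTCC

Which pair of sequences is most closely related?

seq2 and seq3

seq1–seq2: 9/36 differ, p = 0.250, d = 0.304.
seq1–seq3: 11/36 differ, p = 0.306, d = 0.392.
seq2–seq3: 8/36 differ, p = 0.222, d = 0.264.
The smallest distance is between seq2 and seq3.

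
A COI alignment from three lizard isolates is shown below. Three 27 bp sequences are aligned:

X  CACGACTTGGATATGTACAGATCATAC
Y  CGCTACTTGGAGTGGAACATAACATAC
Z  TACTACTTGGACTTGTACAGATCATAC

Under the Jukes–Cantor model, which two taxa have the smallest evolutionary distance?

X–Y: 8/27 differ, p = 0.296, d = 0.377.
X–Z: 4/27 differ, p = 0.148, d = 0.165.
Y–Z: 7/27 differ, p = 0.259, d = 0.318.
The smallest distance is between X and Z.

X and Z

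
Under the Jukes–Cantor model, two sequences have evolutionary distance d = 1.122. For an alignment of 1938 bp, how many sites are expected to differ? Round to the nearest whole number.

Invert JC69: p = (3/4)(1 − e^(−4d/3)) = 0.75 × (1 − e^(-1.496)) = 0.75 × (1 − 0.224024) = 0.581982.
Expected differing sites = pL ≈ 0.581982 × 1938 = 1127.881116 ≈ 1128.

1128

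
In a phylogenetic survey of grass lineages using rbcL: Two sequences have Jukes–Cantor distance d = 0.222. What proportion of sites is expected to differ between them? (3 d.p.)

p = (3/4)(1 − e^(−4d/3)) = 0.75 × (1 − e^(-0.296)) = 0.75 × (1 − 0.743787) = 0.192160.

0.192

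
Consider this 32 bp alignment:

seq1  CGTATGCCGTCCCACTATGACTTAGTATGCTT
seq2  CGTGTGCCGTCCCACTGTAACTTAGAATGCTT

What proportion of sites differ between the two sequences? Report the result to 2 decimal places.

0.13

The sequences differ at 4 of 32 positions (sites 4, 17, 19, 26).
p = 4/32 = 0.125 ≈ 0.13 (to 2 d.p.).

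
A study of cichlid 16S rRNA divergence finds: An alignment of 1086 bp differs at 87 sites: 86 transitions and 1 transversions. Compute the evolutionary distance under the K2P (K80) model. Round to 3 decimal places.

0.087

P = 86/1086 ≈ 0.07919 and Q = 1/1086 ≈ 0.000921.
Under the Kimura two-parameter model, d = −½ ln(1 − 2P − Q) − ¼ ln(1 − 2Q).
1 − 2P − Q = 0.840699, giving −½ ln(0.840699) = 0.086761.
1 − 2Q = 0.998158, giving −¼ ln(0.998158) = 0.000461.
d = 0.086761 + 0.000461 = 0.087222.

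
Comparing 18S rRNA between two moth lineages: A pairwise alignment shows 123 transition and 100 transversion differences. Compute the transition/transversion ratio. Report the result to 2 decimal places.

R = 123/100 = 1.23.

1.23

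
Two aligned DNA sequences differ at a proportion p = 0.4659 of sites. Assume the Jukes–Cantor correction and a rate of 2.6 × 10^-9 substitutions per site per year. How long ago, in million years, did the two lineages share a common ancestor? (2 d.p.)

140.01

d = −(3/4) ln(1 − 4p/3) = −0.75 ln(1 − 0.6212) = −0.75 ln(0.3788)
  = −0.75 × (-0.970747) = 0.728060 substitutions/site.
Under a molecular clock d = 2μt, so t = d/(2μ) = 0.728060 / (2 × 2.6 × 10^-9) = 140.01 million years.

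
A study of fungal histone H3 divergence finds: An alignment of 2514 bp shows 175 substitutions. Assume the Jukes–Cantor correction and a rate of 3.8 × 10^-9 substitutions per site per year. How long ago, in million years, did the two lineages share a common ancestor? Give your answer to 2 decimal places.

p = 175/2514 ≈ 0.06961.
d = −(3/4) ln(1 − 4p/3) = −0.75 ln(1 − 0.092813) = −0.75 ln(0.907187)
  = −0.75 × (-0.097407) = 0.073055 substitutions/site.
Under a molecular clock d = 2μt, so t = d/(2μ) = 0.073055 / (2 × 3.8 × 10^-9) = 9.61 million years.

9.61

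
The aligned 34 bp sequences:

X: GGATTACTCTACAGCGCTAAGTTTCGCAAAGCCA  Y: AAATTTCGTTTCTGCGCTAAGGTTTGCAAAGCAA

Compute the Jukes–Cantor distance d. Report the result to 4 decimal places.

0.3734

The sequences differ at 10 of 34 sites (1, 2, 6, 8, 9, 11, 13, 22, 25, 33), so p = 10/34 ≈ 0.294118.
d = −(3/4) ln(1 − 4p/3) = −0.75 ln(1 − 0.392157) = −0.75 ln(0.607843)
  = −0.75 × (-0.497839) = 0.373379 substitutions/site.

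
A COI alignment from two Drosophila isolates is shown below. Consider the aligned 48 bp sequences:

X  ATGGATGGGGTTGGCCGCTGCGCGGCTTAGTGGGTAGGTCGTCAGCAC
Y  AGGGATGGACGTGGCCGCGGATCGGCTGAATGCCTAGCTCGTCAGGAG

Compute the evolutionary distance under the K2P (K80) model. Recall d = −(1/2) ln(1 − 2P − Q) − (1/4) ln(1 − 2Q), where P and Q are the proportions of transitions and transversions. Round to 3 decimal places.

0.376

Of 48 sites, 2 differences are transitions and 12 are transversions, so P = 2/48 ≈ 0.041667 and Q = 12/48 = 0.25.
Under the Kimura two-parameter model, d = −½ ln(1 − 2P − Q) − ¼ ln(1 − 2Q).
1 − 2P − Q = 0.666666, giving −½ ln(0.666666) = 0.202733.
1 − 2Q = 0.5, giving −¼ ln(0.5) = 0.173287.
d = 0.202733 + 0.173287 = 0.376020.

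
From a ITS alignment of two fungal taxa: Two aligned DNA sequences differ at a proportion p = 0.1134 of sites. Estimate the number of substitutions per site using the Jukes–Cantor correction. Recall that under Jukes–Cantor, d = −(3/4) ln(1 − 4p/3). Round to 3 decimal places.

0.123

d = −(3/4) ln(1 − 4p/3) = −0.75 ln(1 − 0.1512) = −0.75 ln(0.8488)
  = −0.75 × (-0.163932) = 0.122949 substitutions/site.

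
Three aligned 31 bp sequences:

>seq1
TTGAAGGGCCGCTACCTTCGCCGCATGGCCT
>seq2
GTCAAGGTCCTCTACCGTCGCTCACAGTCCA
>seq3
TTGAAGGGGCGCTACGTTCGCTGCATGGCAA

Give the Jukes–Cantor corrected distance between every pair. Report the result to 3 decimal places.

seq1–seq2: 12/31 sites differ → p ≈ 0.387097, d = −0.75 ln(1 − 0.516129) = 0.544453 ≈ 0.544.
seq1–seq3: 5/31 sites differ → p ≈ 0.16129, d = −0.75 ln(1 − 0.215053) = 0.181604 ≈ 0.182.
seq2–seq3: 13/31 sites differ → p ≈ 0.419355, d = −0.75 ln(1 − 0.55914) = 0.614271 ≈ 0.614.

d(seq1,seq2) = 0.544, d(seq1,seq3) = 0.182, d(seq2,seq3) = 0.614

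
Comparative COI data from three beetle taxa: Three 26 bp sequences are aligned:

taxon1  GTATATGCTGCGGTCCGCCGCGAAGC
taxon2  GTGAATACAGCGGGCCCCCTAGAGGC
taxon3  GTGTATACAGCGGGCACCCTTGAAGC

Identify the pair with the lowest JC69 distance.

taxon2 and taxon3

taxon1–taxon2: 9/26 differ, p = 0.346, d = 0.464.
taxon1–taxon3: 8/26 differ, p = 0.308, d = 0.396.
taxon2–taxon3: 4/26 differ, p = 0.154, d = 0.172.
The smallest distance is between taxon2 and taxon3.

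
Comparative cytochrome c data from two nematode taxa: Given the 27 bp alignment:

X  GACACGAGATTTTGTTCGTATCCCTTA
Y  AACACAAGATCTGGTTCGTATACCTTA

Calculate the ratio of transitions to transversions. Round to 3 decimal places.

1.500

Transitions are A↔G and C↔T; transversions are all other mismatches.
Transitions: 3. Transversions: 2.
R = 3/2 = 1.500.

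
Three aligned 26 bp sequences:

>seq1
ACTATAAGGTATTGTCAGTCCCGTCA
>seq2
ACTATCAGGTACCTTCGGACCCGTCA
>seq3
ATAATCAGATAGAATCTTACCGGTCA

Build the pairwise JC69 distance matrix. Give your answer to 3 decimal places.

d(seq1,seq2) = 0.276, d(seq1,seq3) = 0.623, d(seq2,seq3) = 0.464

seq1–seq2: 6/26 sites differ → p ≈ 0.230769, d = −0.75 ln(1 − 0.307692) = 0.275793 ≈ 0.276.
seq1–seq3: 11/26 sites differ → p ≈ 0.423077, d = −0.75 ln(1 − 0.564103) = 0.622762 ≈ 0.623.
seq2–seq3: 9/26 sites differ → p ≈ 0.346154, d = −0.75 ln(1 − 0.461539) = 0.464280 ≈ 0.464.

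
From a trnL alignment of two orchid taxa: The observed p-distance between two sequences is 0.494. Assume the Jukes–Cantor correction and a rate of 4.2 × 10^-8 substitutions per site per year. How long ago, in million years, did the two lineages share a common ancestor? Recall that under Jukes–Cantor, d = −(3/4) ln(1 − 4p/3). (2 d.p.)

d = −(3/4) ln(1 − 4p/3) = −0.75 ln(1 − 0.658667) = −0.75 ln(0.341333)
  = −0.75 × (-1.074897) = 0.806173 substitutions/site.
Under a molecular clock d = 2μt, so t = d/(2μ) = 0.806173 / (2 × 4.2 × 10^-8) = 9.60 million years.

9.60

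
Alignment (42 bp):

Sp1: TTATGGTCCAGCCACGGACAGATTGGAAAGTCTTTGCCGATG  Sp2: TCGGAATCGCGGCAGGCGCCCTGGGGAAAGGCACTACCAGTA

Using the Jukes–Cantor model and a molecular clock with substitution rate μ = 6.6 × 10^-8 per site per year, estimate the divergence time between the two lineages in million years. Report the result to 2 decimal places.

7.44

The sequences differ at 23 of 42 sites, so p = 23/42 ≈ 0.547619.
d = −(3/4) ln(1 − 4p/3) = −0.75 ln(1 − 0.730159) = −0.75 ln(0.269841)
  = −0.75 × (-1.309922) = 0.982442 substitutions/site.
Under a molecular clock d = 2μt, so t = d/(2μ) = 0.982442 / (2 × 6.6 × 10^-8) = 7.44 million years.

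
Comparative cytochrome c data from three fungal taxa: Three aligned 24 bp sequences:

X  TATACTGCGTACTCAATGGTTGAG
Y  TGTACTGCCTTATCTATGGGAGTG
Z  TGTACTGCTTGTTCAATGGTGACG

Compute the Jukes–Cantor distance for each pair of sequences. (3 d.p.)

d(X,Y) = 0.441, d(X,Z) = 0.369, d(Y,Z) = 0.441

X–Y: 8/24 sites differ → p ≈ 0.333333, d = −0.75 ln(1 − 0.444444) = 0.440839 ≈ 0.441.
X–Z: 7/24 sites differ → p ≈ 0.291667, d = −0.75 ln(1 − 0.388889) = 0.369358 ≈ 0.369.
Y–Z: 8/24 sites differ → p ≈ 0.333333, d = −0.75 ln(1 − 0.444444) = 0.440839 ≈ 0.441.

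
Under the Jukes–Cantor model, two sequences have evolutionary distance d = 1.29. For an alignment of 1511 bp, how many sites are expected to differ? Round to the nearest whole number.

930

Invert JC69: p = (3/4)(1 − e^(−4d/3)) = 0.75 × (1 − e^(-1.72)) = 0.75 × (1 − 0.179066) = 0.615701.
Expected differing sites = pL ≈ 0.615701 × 1511 = 930.324211 ≈ 930.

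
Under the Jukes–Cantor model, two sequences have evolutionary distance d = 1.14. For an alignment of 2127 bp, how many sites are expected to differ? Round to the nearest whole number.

Invert JC69: p = (3/4)(1 − e^(−4d/3)) = 0.75 × (1 − e^(-1.52)) = 0.75 × (1 − 0.218712) = 0.585966.
Expected differing sites = pL ≈ 0.585966 × 2127 = 1246.349682 ≈ 1246.

1246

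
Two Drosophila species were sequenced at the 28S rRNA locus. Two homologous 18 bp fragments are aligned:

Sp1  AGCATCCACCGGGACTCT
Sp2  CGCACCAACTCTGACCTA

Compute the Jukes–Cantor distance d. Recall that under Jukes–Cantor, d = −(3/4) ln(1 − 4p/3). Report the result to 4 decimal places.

0.8240

The sequences differ at 9 of 18 sites (1, 5, 7, 10, 11, 12, 16, 17, 18), so p = 9/18 = 0.5.
d = −(3/4) ln(1 − 4p/3) = −0.75 ln(1 − 0.666667) = −0.75 ln(0.333333)
  = −0.75 × (-1.098613) = 0.823960 substitutions/site.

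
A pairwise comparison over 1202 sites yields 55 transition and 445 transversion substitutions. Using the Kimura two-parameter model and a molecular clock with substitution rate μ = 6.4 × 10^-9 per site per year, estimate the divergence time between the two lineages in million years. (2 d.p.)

50.54

P = 55/1202 ≈ 0.045757 and Q = 445/1202 ≈ 0.370216.
Under the Kimura two-parameter model, d = −½ ln(1 − 2P − Q) − ¼ ln(1 − 2Q).
1 − 2P − Q = 0.53827, giving −½ ln(0.53827) = 0.309697.
1 − 2Q = 0.259568, giving −¼ ln(0.259568) = 0.337184.
d = 0.309697 + 0.337184 = 0.646881.
Under a molecular clock d = 2μt, so t = d/(2μ) = 0.646881 / (2 × 6.4 × 10^-9) = 50.54 million years.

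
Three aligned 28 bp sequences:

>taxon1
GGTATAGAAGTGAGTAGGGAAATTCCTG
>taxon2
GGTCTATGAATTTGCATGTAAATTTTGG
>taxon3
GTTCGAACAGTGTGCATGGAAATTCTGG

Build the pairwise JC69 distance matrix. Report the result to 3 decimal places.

d(taxon1,taxon2) = 0.635, d(taxon1,taxon3) = 0.485, d(taxon2,taxon3) = 0.360

taxon1–taxon2: 12/28 sites differ → p ≈ 0.428571, d = −0.75 ln(1 − 0.571428) = 0.635472 ≈ 0.635.
taxon1–taxon3: 10/28 sites differ → p ≈ 0.357143, d = −0.75 ln(1 − 0.476191) = 0.484971 ≈ 0.485.
taxon2–taxon3: 8/28 sites differ → p ≈ 0.285714, d = −0.75 ln(1 − 0.380952) = 0.359679 ≈ 0.360.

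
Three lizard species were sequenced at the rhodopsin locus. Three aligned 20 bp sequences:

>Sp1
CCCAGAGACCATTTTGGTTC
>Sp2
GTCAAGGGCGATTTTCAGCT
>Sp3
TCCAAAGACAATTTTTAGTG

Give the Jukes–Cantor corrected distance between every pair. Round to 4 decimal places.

Sp1–Sp2: 11/20 sites differ → p = 0.55, d = −0.75 ln(1 − 0.733333) = 0.991316 ≈ 0.9913.
Sp1–Sp3: 7/20 sites differ → p = 0.35, d = −0.75 ln(1 − 0.466667) = 0.471457 ≈ 0.4715.
Sp2–Sp3: 8/20 sites differ → p = 0.4, d = −0.75 ln(1 − 0.533333) = 0.571605 ≈ 0.5716.

d(Sp1,Sp2) = 0.9913, d(Sp1,Sp3) = 0.4715, d(Sp2,Sp3) = 0.5716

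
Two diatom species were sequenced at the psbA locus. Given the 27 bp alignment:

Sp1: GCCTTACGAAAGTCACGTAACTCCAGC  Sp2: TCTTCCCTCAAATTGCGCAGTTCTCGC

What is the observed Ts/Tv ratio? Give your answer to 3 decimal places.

1.800

Transitions are A↔G and C↔T; transversions are all other mismatches.
Transitions: 9. Transversions: 5.
R = 9/5 = 1.800.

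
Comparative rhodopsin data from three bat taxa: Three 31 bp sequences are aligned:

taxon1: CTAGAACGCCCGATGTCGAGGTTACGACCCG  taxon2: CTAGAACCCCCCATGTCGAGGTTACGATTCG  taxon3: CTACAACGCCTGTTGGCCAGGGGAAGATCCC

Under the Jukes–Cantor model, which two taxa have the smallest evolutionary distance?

taxon1–taxon2: 4/31 differ, p = 0.129, d = 0.142.
taxon1–taxon3: 10/31 differ, p = 0.323, d = 0.422.
taxon2–taxon3: 12/31 differ, p = 0.387, d = 0.544.
The smallest distance is between taxon1 and taxon2.

taxon1 and taxon2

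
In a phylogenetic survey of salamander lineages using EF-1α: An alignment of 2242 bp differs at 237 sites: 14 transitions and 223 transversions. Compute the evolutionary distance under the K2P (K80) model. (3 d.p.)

0.115

P = 14/2242 ≈ 0.006244 and Q = 223/2242 ≈ 0.099465.
Under the Kimura two-parameter model, d = −½ ln(1 − 2P − Q) − ¼ ln(1 − 2Q).
1 − 2P − Q = 0.888047, giving −½ ln(0.888047) = 0.059365.
1 − 2Q = 0.80107, giving −¼ ln(0.80107) = 0.055452.
d = 0.059365 + 0.055452 = 0.114817.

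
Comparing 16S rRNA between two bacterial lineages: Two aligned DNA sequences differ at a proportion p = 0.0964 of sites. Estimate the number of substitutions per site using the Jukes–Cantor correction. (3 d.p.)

0.103

d = −(3/4) ln(1 − 4p/3) = −0.75 ln(1 − 0.128533) = −0.75 ln(0.871467)
  = −0.75 × (-0.137577) = 0.103183 substitutions/site.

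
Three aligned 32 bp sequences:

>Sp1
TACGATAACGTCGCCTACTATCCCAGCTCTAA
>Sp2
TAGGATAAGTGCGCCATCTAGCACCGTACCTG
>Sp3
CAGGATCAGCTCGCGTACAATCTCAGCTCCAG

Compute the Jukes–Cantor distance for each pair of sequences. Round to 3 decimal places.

Sp1–Sp2: 14/32 sites differ → p = 0.4375, d = −0.75 ln(1 − 0.583333) = 0.656601 ≈ 0.657.
Sp1–Sp3: 10/32 sites differ → p = 0.3125, d = −0.75 ln(1 − 0.416667) = 0.404248 ≈ 0.404.
Sp2–Sp3: 14/32 sites differ → p = 0.4375, d = −0.75 ln(1 − 0.583333) = 0.656601 ≈ 0.657.

d(Sp1,Sp2) = 0.657, d(Sp1,Sp3) = 0.404, d(Sp2,Sp3) = 0.657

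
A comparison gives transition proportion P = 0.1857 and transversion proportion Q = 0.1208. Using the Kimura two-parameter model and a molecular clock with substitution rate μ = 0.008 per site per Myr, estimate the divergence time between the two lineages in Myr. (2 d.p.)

Under the Kimura two-parameter model, d = −½ ln(1 − 2P − Q) − ¼ ln(1 − 2Q).
1 − 2P − Q = 0.5078, giving −½ ln(0.5078) = 0.338834.
1 − 2Q = 0.7584, giving −¼ ln(0.7584) = 0.069136.
d = 0.338834 + 0.069136 = 0.407970.
Under a molecular clock d = 2μt, so t = d/(2μ) = 0.407970 / (2 × 0.008) = 25.50 Myr.

25.50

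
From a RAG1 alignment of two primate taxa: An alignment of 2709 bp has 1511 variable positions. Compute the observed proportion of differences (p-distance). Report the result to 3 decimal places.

p = 1511/2709 = 0.557770… ≈ 0.558 (to 3 d.p.).

0.558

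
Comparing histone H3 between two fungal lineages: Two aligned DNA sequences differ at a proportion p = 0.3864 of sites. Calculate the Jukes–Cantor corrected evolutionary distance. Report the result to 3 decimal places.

0.543

d = −(3/4) ln(1 − 4p/3) = −0.75 ln(1 − 0.5152) = −0.75 ln(0.4848)
  = −0.75 × (-0.724019) = 0.543014 substitutions/site.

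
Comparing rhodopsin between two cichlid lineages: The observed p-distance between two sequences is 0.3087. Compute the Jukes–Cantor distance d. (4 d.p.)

0.3978

d = −(3/4) ln(1 − 4p/3) = −0.75 ln(1 − 0.4116) = −0.75 ln(0.5884)
  = −0.75 × (-0.530348) = 0.397761 substitutions/site.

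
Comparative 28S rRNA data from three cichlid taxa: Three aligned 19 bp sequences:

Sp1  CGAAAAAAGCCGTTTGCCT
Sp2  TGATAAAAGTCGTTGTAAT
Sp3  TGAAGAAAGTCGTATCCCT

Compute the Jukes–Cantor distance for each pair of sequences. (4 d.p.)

d(Sp1,Sp2) = 0.5068, d(Sp1,Sp3) = 0.3241, d(Sp2,Sp3) = 0.5068

Sp1–Sp2: 7/19 sites differ → p ≈ 0.368421, d = −0.75 ln(1 − 0.491228) = 0.506816 ≈ 0.5068.
Sp1–Sp3: 5/19 sites differ → p ≈ 0.263158, d = −0.75 ln(1 − 0.350877) = 0.324100 ≈ 0.3241.
Sp2–Sp3: 7/19 sites differ → p ≈ 0.368421, d = −0.75 ln(1 − 0.491228) = 0.506816 ≈ 0.5068.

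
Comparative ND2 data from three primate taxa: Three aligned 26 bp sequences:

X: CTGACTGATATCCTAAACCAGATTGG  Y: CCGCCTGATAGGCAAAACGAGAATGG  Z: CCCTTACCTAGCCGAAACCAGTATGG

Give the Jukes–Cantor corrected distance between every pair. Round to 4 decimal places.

X–Y: 7/26 sites differ → p ≈ 0.269231, d = −0.75 ln(1 − 0.358975) = 0.333515 ≈ 0.3335.
X–Z: 11/26 sites differ → p ≈ 0.423077, d = −0.75 ln(1 − 0.564103) = 0.622762 ≈ 0.6228.
Y–Z: 10/26 sites differ → p ≈ 0.384615, d = −0.75 ln(1 − 0.51282) = 0.539341 ≈ 0.5393.

d(X,Y) = 0.3335, d(X,Z) = 0.6228, d(Y,Z) = 0.5393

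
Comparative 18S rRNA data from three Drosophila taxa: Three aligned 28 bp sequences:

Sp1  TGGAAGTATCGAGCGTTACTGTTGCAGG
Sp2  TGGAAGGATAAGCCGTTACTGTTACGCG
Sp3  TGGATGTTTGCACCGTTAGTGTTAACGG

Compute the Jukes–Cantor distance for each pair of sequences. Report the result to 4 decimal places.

Sp1–Sp2: 8/28 sites differ → p ≈ 0.285714, d = −0.75 ln(1 − 0.380952) = 0.359679 ≈ 0.3597.
Sp1–Sp3: 9/28 sites differ → p ≈ 0.321429, d = −0.75 ln(1 − 0.428572) = 0.419713 ≈ 0.4197.
Sp2–Sp3: 10/28 sites differ → p ≈ 0.357143, d = −0.75 ln(1 − 0.476191) = 0.484971 ≈ 0.4850.

d(Sp1,Sp2) = 0.3597, d(Sp1,Sp3) = 0.4197, d(Sp2,Sp3) = 0.4850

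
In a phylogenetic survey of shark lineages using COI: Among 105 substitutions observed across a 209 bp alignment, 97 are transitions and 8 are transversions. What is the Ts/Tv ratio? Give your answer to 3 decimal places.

12.125

R = 97/8 = 12.125.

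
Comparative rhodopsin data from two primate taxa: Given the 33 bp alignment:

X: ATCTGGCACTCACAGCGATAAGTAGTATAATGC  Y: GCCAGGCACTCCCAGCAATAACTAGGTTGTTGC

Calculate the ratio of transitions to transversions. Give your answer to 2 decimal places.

0.67

Transitions are A↔G and C↔T; transversions are all other mismatches.
Transitions: 4. Transversions: 6.
R = 4/6 = 0.666666… ≈ 0.67 (to 2 d.p.).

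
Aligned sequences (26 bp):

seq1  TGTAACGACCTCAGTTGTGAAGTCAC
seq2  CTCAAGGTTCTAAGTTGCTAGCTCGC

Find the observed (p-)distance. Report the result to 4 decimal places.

The sequences differ at 12 of 26 positions.
p = 12/26 = 0.461538… ≈ 0.4615 (to 4 d.p.).

0.4615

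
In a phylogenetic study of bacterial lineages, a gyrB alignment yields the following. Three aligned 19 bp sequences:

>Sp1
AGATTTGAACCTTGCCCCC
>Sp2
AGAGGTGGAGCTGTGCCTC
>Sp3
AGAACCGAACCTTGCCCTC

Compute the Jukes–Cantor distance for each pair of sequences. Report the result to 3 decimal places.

d(Sp1,Sp2) = 0.618, d(Sp1,Sp3) = 0.247, d(Sp2,Sp3) = 0.618

Sp1–Sp2: 8/19 sites differ → p ≈ 0.421053, d = −0.75 ln(1 − 0.561404) = 0.618132 ≈ 0.618.
Sp1–Sp3: 4/19 sites differ → p ≈ 0.210526, d = −0.75 ln(1 − 0.280701) = 0.247109 ≈ 0.247.
Sp2–Sp3: 8/19 sites differ → p ≈ 0.421053, d = −0.75 ln(1 − 0.561404) = 0.618132 ≈ 0.618.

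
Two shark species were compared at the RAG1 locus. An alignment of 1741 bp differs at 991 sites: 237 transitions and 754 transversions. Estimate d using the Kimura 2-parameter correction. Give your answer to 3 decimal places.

P = 237/1741 ≈ 0.136129 and Q = 754/1741 ≈ 0.433084.
Under the Kimura two-parameter model, d = −½ ln(1 − 2P − Q) − ¼ ln(1 − 2Q).
1 − 2P − Q = 0.294658, giving −½ ln(0.294658) = 0.610970.
1 − 2Q = 0.133832, giving −¼ ln(0.133832) = 0.502792.
d = 0.610970 + 0.502792 = 1.113762.

1.114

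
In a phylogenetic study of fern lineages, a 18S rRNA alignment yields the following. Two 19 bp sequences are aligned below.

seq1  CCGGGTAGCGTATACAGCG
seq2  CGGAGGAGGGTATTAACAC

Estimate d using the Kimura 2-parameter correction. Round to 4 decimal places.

0.8351

Of 19 sites, 1 differences are transitions and 8 are transversions, so P = 1/19 ≈ 0.052632 and Q = 8/19 ≈ 0.421053.
Under the Kimura two-parameter model, d = −½ ln(1 − 2P − Q) − ¼ ln(1 − 2Q).
1 − 2P − Q = 0.473683, giving −½ ln(0.473683) = 0.373608.
1 − 2Q = 0.157894, giving −¼ ln(0.157894) = 0.461458.
d = 0.373608 + 0.461458 = 0.835066.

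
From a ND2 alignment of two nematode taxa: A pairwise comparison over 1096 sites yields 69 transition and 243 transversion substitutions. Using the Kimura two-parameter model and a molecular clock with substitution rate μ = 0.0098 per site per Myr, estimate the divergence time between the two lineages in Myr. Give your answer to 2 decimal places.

P = 69/1096 ≈ 0.062956 and Q = 243/1096 ≈ 0.221715.
Under the Kimura two-parameter model, d = −½ ln(1 − 2P − Q) − ¼ ln(1 − 2Q).
1 − 2P − Q = 0.652373, giving −½ ln(0.652373) = 0.213569.
1 − 2Q = 0.55657, giving −¼ ln(0.55657) = 0.146491.
d = 0.213569 + 0.146491 = 0.360060.
Under a molecular clock d = 2μt, so t = d/(2μ) = 0.360060 / (2 × 0.0098) = 18.37 Myr.

18.37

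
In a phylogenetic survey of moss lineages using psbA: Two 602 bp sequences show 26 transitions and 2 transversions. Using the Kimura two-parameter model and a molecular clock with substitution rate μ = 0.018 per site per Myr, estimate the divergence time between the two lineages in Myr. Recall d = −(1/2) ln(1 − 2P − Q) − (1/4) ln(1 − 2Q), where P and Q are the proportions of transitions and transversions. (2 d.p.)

1.35

P = 26/602 ≈ 0.043189 and Q = 2/602 ≈ 0.003322.
Under the Kimura two-parameter model, d = −½ ln(1 − 2P − Q) − ¼ ln(1 − 2Q).
1 − 2P − Q = 0.9103, giving −½ ln(0.9103) = 0.046991.
1 − 2Q = 0.993356, giving −¼ ln(0.993356) = 0.001667.
d = 0.046991 + 0.001667 = 0.048658.
Under a molecular clock d = 2μt, so t = d/(2μ) = 0.048658 / (2 × 0.018) = 1.35 Myr.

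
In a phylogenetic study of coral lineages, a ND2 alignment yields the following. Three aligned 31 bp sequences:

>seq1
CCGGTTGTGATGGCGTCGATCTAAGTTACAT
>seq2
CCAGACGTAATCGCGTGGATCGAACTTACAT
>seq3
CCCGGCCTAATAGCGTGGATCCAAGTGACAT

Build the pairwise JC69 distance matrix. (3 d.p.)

d(seq1,seq2) = 0.316, d(seq1,seq3) = 0.367, d(seq2,seq3) = 0.269

seq1–seq2: 8/31 sites differ → p ≈ 0.258065, d = −0.75 ln(1 − 0.344087) = 0.316295 ≈ 0.316.
seq1–seq3: 9/31 sites differ → p ≈ 0.290323, d = −0.75 ln(1 − 0.387097) = 0.367161 ≈ 0.367.
seq2–seq3: 7/31 sites differ → p ≈ 0.225806, d = −0.75 ln(1 − 0.301075) = 0.268659 ≈ 0.269.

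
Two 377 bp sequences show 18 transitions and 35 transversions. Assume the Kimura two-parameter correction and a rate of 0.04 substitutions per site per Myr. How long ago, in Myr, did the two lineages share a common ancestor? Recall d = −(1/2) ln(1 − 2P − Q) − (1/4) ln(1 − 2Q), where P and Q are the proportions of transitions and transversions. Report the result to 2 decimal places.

1.95

P = 18/377 ≈ 0.047745 and Q = 35/377 ≈ 0.092838.
Under the Kimura two-parameter model, d = −½ ln(1 − 2P − Q) − ¼ ln(1 − 2Q).
1 − 2P − Q = 0.811672, giving −½ ln(0.811672) = 0.104329.
1 − 2Q = 0.814324, giving −¼ ln(0.814324) = 0.051349.
d = 0.104329 + 0.051349 = 0.155678.
Under a molecular clock d = 2μt, so t = d/(2μ) = 0.155678 / (2 × 0.04) = 1.95 Myr.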